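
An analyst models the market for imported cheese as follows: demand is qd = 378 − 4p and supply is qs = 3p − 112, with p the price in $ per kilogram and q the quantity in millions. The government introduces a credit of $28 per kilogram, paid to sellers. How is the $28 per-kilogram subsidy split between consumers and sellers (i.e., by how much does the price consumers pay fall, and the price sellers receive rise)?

Consumers gain $12 per kilogram; sellers gain $16 per kilogram.

Before the subsidy: set 378 − 4p = 3p − 112 → p* = $70, q* = 98.
With a per-unit subsidy paid to sellers, each receives p + 28 per unit sold, so supply becomes qs = 3(p + 28) − 112.
Solving gives q = 146 with consumers paying $58 and sellers receiving $86 (the $28 wedge).
Gain to consumers: $12; to sellers: $16. (They sum to $28.)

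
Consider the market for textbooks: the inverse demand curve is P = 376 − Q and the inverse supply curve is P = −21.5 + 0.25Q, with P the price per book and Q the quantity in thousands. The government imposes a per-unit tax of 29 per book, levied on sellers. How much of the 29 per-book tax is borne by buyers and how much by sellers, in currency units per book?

Inverting to Q(P) form: Qd = 376 − P; Qs = 4P + 86.
Before the tax: set 376 − P = 4P + 86 → P* = 58, Q* = 318.
With the tax collected from sellers, supply shifts: Qs = 4(P − 29) + 86.
New equilibrium: buyers pay 81.2, sellers receive 52.2, Q = 294.8. (Wedge: Pb − Ps = 29.)
Burden on buyers: 23.2; on sellers: 5.8. (They sum to 29.)
The less price-elastic side of the market bears the larger share of a per-unit tax.

Buyers bear 23.2 per book; sellers bear 5.8 per book.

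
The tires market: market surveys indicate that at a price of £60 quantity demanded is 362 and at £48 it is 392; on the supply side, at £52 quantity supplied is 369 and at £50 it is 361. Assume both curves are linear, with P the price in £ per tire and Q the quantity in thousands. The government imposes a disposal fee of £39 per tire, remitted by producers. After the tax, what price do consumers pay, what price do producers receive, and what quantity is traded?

Consumers pay £78; producers receive £39; quantity = 317.

Demand slope: (392 − 362)/(48 − 60) = -2.5, so Qd = 512 − 2.5P.
Supply slope: (361 − 369)/(50 − 52) = 4, so Qs = 4P + 161.
Before the tax: set 512 − 2.5P = 4P + 161 → P* = £54, Q* = 377.
With the tax collected from producers, supply shifts: Qs = 4(P − 39) + 161.
New equilibrium: consumers pay £78, producers receive £39, Q = 317. (Wedge: Pb − Ps = 39.)
The less price-elastic side of the market bears the larger share of a per-unit tax.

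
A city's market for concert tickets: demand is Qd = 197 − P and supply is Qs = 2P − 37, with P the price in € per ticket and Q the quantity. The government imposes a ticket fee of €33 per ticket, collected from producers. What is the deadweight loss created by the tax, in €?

Before the tax: set 197 − P = 2P − 37 → P* = €78, Q* = 119.
With the tax collected from producers, supply shifts: Qs = 2(P − 33) − 37.
Solving gives Q = 97 with buyers paying €100 and producers receiving €67 (the €33 wedge).
Quantity falls by |ΔQ| = |119 − 97| = 22.
DWL = ½ · t · |ΔQ| = ½ · 33 · 22 = €363.

Deadweight loss = €363.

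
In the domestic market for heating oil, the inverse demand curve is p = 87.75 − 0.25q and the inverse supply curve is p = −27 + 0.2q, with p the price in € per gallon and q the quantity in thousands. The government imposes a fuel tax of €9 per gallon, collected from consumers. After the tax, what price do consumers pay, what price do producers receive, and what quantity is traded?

Rewrite in direct form: qd = 351 − 4p and qs = 5p + 135.
Without the tax, 351 − 4p = 5p + 135 gives 9p = 216, so p* = €24 and q* = 255.
With the tax collected from consumers, demand (in seller-price terms) shifts: qd = 351 − 4(p + 9).
New equilibrium: consumers pay €29, producers receive €20, q = 235. (Wedge: pb − ps = 9.)

Consumers pay €29; producers receive €20; quantity = 235.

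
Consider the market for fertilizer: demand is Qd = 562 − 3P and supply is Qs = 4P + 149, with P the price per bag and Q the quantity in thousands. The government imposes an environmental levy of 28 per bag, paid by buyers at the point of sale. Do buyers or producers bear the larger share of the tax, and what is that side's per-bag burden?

Before the tax: set 562 − 3P = 4P + 149 → P* = 59, Q* = 385.
With the tax collected from buyers, demand (in seller-price terms) shifts: Qd = 562 − 3(P + 28).
New equilibrium: buyers pay 75, producers receive 47, Q = 337. (Wedge: Pb − Ps = 28.)
Per-bag burden: buyers 16, producers 12.
Buyers take the larger share because demand is less price-elastic here (demand slope 3 vs supply slope 4).
The less price-elastic side of the market bears the larger share of a per-unit tax.

Buyers bear the larger share: 16 per bag.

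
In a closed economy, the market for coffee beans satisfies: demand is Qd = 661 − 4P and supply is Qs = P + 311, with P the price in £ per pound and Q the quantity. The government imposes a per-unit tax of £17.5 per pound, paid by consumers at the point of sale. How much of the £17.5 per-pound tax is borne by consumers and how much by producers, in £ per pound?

Consumers bear £3.5 per pound; producers bear £14 per pound.

Without the tax, 661 − 4P = P + 311 gives 5P = 350, so P* = £70 and Q* = 381.
With the tax collected from consumers, demand (in seller-price terms) shifts: Qd = 661 − 4(P + 17.5).
Solving gives Q = 367 with consumers paying £73.5 and producers receiving £56 (the £17.5 wedge).
Burden on consumers: £3.5; on producers: £14. (They sum to £17.5.)
The less price-elastic side of the market bears the larger share of a per-unit tax.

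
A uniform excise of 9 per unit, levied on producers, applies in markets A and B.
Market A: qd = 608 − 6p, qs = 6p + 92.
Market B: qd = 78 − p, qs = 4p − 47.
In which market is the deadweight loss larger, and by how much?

Market A: pre-tax p* = 43, q* = 350; post-tax q = 323; deadweight loss = 121.5.
Market B: pre-tax p* = 25, q* = 53; post-tax q = 45.8; deadweight loss = 32.4.
Difference: 121.5 vs 32.4 → market A is larger by 89.1.

Market A, by 89.1.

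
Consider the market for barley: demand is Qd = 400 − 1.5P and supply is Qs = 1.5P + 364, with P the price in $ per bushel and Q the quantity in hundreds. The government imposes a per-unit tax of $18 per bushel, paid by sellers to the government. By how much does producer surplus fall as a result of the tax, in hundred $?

Without the tax, 400 − 1.5P = 1.5P + 364 gives 3P = 36, so P* = $12 and Q* = 382.
With the tax collected from sellers, supply shifts: Qs = 1.5(P − 18) + 364.
New equilibrium: buyers pay $21, sellers receive $3, Q = 368.5. (Wedge: Pb − Ps = 18.)
ΔPS is the trapezoid between Q = 368.5 and Q = 382 of height $9: ½ · (382 + 368.5) · 9 = $3377.25.

Producer surplus falls by $3377.25 hundred.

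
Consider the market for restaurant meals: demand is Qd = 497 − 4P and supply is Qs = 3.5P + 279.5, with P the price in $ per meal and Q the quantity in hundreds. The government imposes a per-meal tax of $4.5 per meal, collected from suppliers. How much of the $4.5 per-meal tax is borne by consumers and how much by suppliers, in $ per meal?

Consumers bear $2.1 per meal; suppliers bear $2.4 per meal.

Without the tax, 497 − 4P = 3.5P + 279.5 gives 7.5P = 217.5, so P* = $29 and Q* = 381.
With the tax collected from suppliers, supply shifts: Qs = 3.5(P − 4.5) + 279.5.
New equilibrium: consumers pay $31.1, suppliers receive $26.6, Q = 372.6. (Wedge: Pb − Ps = 4.5.)
Burden on consumers: $2.1; on suppliers: $2.4. (They sum to $4.5.)
The less price-elastic side of the market bears the larger share of a per-unit tax.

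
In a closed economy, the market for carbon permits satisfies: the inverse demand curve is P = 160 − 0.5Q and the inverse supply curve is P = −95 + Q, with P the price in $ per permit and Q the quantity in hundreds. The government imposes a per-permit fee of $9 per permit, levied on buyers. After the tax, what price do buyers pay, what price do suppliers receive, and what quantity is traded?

Inverting to Q(P) form: Qd = 320 − 2P; Qs = P + 95.
Before the tax: set 320 − 2P = P + 95 → P* = $75, Q* = 170.
With the tax collected from buyers, demand (in seller-price terms) shifts: Qd = 320 − 2(P + 9).
New equilibrium: buyers pay $78, suppliers receive $69, Q = 164. (Wedge: Pb − Ps = 9.)

Buyers pay $78; suppliers receive $69; quantity = 164.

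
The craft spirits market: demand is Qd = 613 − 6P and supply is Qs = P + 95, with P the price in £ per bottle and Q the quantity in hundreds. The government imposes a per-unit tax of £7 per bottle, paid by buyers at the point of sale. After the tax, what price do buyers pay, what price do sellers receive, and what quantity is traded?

Before the tax: set 613 − 6P = P + 95 → P* = £74, Q* = 169.
With the tax collected from buyers, demand (in seller-price terms) shifts: Qd = 613 − 6(P + 7).
New equilibrium: buyers pay £75, sellers receive £68, Q = 163. (Wedge: Pb − Ps = 7.)

Buyers pay £75; sellers receive £68; quantity = 163.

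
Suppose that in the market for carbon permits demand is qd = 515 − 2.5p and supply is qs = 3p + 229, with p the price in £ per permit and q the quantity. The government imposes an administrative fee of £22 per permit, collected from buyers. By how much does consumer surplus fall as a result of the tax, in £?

Consumer surplus falls by £4440.

Before the tax: set 515 − 2.5p = 3p + 229 → p* = £52, q* = 385.
With the tax collected from buyers, demand (in seller-price terms) shifts: qd = 515 − 2.5(p + 22).
New equilibrium: buyers pay £64, sellers receive £42, q = 355. (Wedge: pb − ps = 22.)
ΔCS is the trapezoid between Q = 355 and Q = 385 of height £12: ½ · (385 + 355) · 12 = £4440.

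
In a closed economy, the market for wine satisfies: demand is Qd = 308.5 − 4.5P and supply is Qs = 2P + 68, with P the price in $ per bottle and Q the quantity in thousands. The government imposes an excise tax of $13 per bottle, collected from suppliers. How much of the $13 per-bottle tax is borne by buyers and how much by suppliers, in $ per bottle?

Buyers bear $4 per bottle; suppliers bear $9 per bottle.

Without the tax, 308.5 − 4.5P = 2P + 68 gives 6.5P = 240.5, so P* = $37 and Q* = 142.
With the tax collected from suppliers, supply shifts: Qs = 2(P − 13) + 68.
Solving gives Q = 124 with buyers paying $41 and suppliers receiving $28 (the $13 wedge).
Burden on buyers: $4; on suppliers: $9. (They sum to $13.)
The less price-elastic side of the market bears the larger share of a per-unit tax.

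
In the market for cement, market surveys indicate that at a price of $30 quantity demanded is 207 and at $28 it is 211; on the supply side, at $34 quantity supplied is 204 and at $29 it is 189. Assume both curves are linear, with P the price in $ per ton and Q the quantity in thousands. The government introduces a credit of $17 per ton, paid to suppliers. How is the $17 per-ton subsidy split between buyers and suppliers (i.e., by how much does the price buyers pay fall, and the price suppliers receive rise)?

Buyers gain $10.2 per ton; suppliers gain $6.8 per ton.

Demand slope: (211 − 207)/(28 − 30) = -2, so Qd = 267 − 2P.
Supply slope: (189 − 204)/(29 − 34) = 3, so Qs = 3P + 102.
Without the subsidy, 267 − 2P = 3P + 102 gives 5P = 165, so P* = $33 and Q* = 201.
With a per-unit subsidy paid to suppliers, each receives P + 17 per unit sold, so supply becomes Qs = 3(P + 17) + 102.
Solving gives Q = 221.4 with buyers paying $22.8 and suppliers receiving $39.8 (the $17 wedge).
Gain to buyers: $10.2; to suppliers: $6.8. (They sum to $17.)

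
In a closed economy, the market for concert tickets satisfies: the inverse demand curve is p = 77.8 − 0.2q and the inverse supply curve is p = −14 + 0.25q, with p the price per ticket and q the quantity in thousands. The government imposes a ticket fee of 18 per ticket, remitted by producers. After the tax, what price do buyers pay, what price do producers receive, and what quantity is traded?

Rewrite in direct form: qd = 389 − 5p and qs = 4p + 56.
Without the tax, 389 − 5p = 4p + 56 gives 9p = 333, so p* = 37 and q* = 204.
With the tax collected from producers, supply shifts: qs = 4(p − 18) + 56.
New equilibrium: buyers pay 45, producers receive 27, q = 164. (Wedge: pb − ps = 18.)
The less price-elastic side of the market bears the larger share of a per-unit tax.

Buyers pay 45; producers receive 27; quantity = 164.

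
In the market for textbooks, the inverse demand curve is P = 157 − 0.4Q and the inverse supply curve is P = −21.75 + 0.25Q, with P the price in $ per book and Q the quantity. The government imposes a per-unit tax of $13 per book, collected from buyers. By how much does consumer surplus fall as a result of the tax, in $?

Rewrite in direct form: Qd = 392.5 − 2.5P and Qs = 4P + 87.
Without the tax, 392.5 − 2.5P = 4P + 87 gives 6.5P = 305.5, so P* = $47 and Q* = 275.
With the tax collected from buyers, demand (in seller-price terms) shifts: Qd = 392.5 − 2.5(P + 13).
New equilibrium: buyers pay $55, suppliers receive $42, Q = 255. (Wedge: Pb − Ps = 13.)
ΔCS is the trapezoid between Q = 255 and Q = 275 of height $8: ½ · (275 + 255) · 8 = $2120.

Consumer surplus falls by $2120.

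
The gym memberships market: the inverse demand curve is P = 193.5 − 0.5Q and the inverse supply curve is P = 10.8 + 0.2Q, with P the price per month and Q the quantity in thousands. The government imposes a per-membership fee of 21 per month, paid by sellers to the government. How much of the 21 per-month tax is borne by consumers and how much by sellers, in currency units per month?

Rewrite in direct form: Qd = 387 − 2P and Qs = 5P − 54.
Without the tax, 387 − 2P = 5P − 54 gives 7P = 441, so P* = 63 and Q* = 261.
With the tax collected from sellers, supply shifts: Qs = 5(P − 21) − 54.
New equilibrium: consumers pay 78, sellers receive 57, Q = 231. (Wedge: Pb − Ps = 21.)
Burden on consumers: 15; on sellers: 6. (They sum to 21.)

Consumers bear 15 per month; sellers bear 6 per month.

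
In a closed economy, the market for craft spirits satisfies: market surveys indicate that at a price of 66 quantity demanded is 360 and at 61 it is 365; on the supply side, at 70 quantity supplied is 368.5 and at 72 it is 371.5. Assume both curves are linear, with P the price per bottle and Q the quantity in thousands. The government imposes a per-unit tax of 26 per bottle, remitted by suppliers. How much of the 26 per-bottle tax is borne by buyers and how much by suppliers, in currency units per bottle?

Buyers bear 15.6 per bottle; suppliers bear 10.4 per bottle.

Demand slope: (365 − 360)/(61 − 66) = -1, so Qd = 426 − P.
Supply slope: (371.5 − 368.5)/(72 − 70) = 1.5, so Qs = 1.5P + 263.5.
Before the tax: set 426 − P = 1.5P + 263.5 → P* = 65, Q* = 361.
With the tax collected from suppliers, supply shifts: Qs = 1.5(P − 26) + 263.5.
Solving gives Q = 345.4 with buyers paying 80.6 and suppliers receiving 54.6 (the 26 wedge).
Burden on buyers: 15.6; on suppliers: 10.4. (They sum to 26.)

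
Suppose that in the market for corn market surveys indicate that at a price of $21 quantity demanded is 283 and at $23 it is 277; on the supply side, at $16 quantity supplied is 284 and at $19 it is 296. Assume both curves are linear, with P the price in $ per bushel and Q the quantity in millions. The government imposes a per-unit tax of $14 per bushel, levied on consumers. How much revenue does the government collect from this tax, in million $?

Tax revenue = $3752 million.

Demand slope: (277 − 283)/(23 − 21) = -3, so Qd = 346 − 3P.
Supply slope: (296 − 284)/(19 − 16) = 4, so Qs = 4P + 220.
Before the tax: set 346 − 3P = 4P + 220 → P* = $18, Q* = 292.
With the tax collected from consumers, demand (in seller-price terms) shifts: Qd = 346 − 3(P + 14).
Solving gives Q = 268 with consumers paying $26 and producers receiving $12 (the $14 wedge).
Revenue = t · Q = 14 · 268 = $3752.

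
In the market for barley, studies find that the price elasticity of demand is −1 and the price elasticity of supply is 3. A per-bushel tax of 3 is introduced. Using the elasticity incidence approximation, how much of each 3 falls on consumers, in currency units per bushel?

Incidence ratio: consumers' share ≈ εs / (εs + |εd|) = 3 / (3 + 1) = 0.75.
So consumers bear ≈ 0.75 × 3 = 2.25; suppliers bear 0.75.

Consumers bear ≈ 2.25 per bushel.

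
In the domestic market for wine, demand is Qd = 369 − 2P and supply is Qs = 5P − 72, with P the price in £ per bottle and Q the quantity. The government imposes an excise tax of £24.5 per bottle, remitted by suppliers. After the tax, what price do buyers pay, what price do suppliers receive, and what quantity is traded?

Buyers pay £80.5; suppliers receive £56; quantity = 208.

Without the tax, 369 − 2P = 5P − 72 gives 7P = 441, so P* = £63 and Q* = 243.
With the tax collected from suppliers, supply shifts: Qs = 5(P − 24.5) − 72.
Solving gives Q = 208 with buyers paying £80.5 and suppliers receiving £56 (the £24.5 wedge).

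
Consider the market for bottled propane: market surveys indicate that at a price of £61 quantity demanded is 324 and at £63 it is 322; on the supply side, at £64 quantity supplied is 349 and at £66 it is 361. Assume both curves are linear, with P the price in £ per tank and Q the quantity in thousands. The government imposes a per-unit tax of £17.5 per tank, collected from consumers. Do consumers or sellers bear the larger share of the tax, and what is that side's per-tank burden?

Demand slope: (322 − 324)/(63 − 61) = -1, so Qd = 385 − P.
Supply slope: (361 − 349)/(66 − 64) = 6, so Qs = 6P − 35.
Without the tax, 385 − P = 6P − 35 gives 7P = 420, so P* = £60 and Q* = 325.
With the tax collected from consumers, demand (in seller-price terms) shifts: Qd = 385 − (P + 17.5).
Solving gives Q = 310 with consumers paying £75 and sellers receiving £57.5 (the £17.5 wedge).
Per-tank burden: consumers £15, sellers £2.5.
Consumers take the larger share because demand is less price-elastic here (demand slope 1 vs supply slope 6).

Consumers bear the larger share: £15 per tank.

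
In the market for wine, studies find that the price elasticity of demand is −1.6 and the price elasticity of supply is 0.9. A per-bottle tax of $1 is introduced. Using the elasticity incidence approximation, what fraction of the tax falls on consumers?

Consumers' share ≈ 0.36.

Incidence ratio: consumers' share ≈ εs / (εs + |εd|) = 0.9 / (0.9 + 1.6) = 0.36.
Supply is the less elastic side, so consumers bear the smaller share.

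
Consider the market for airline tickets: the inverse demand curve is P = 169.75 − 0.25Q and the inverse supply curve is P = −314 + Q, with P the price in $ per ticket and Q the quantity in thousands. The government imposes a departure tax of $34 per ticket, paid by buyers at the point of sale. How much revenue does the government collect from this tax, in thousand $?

Tax revenue = $12233.2 thousand.

Inverting to Q(P) form: Qd = 679 − 4P; Qs = P + 314.
Without the tax, 679 − 4P = P + 314 gives 5P = 365, so P* = $73 and Q* = 387.
With the tax collected from buyers, demand (in seller-price terms) shifts: Qd = 679 − 4(P + 34).
New equilibrium: buyers pay $79.8, sellers receive $45.8, Q = 359.8. (Wedge: Pb − Ps = 34.)
Revenue = t · Q = 34 · 359.8 = $12233.2.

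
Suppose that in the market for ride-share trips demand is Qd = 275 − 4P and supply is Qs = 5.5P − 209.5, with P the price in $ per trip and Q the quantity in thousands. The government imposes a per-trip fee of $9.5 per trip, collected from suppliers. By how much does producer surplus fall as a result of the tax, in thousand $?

Before the tax: set 275 − 4P = 5.5P − 209.5 → P* = $51, Q* = 71.
With the tax collected from suppliers, supply shifts: Qs = 5.5(P − 9.5) − 209.5.
Solving gives Q = 49 with buyers paying $56.5 and suppliers receiving $47 (the $9.5 wedge).
ΔPS is the trapezoid between Q = 49 and Q = 71 of height $4: ½ · (71 + 49) · 4 = $240.

Producer surplus falls by $240 thousand.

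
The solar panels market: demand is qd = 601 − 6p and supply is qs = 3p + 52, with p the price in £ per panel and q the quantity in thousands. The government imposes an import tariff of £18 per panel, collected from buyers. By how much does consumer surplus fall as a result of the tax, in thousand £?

Consumer surplus falls by £1302 thousand.

Without the tax, 601 − 6p = 3p + 52 gives 9p = 549, so p* = £61 and q* = 235.
With the tax collected from buyers, demand (in seller-price terms) shifts: qd = 601 − 6(p + 18).
Solving gives q = 199 with buyers paying £67 and sellers receiving £49 (the £18 wedge).
ΔCS is the trapezoid between Q = 199 and Q = 235 of height £6: ½ · (235 + 199) · 6 = £1302.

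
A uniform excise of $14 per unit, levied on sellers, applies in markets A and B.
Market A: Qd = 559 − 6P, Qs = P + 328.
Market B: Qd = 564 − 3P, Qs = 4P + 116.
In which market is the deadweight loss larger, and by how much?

Market A: pre-tax P* = $33, Q* = 361; post-tax Q = 349; deadweight loss = $84.
Market B: pre-tax P* = $64, Q* = 372; post-tax Q = 348; deadweight loss = $168.
Difference: $84 vs $168 → market B is larger by $84.

Market B, by $84.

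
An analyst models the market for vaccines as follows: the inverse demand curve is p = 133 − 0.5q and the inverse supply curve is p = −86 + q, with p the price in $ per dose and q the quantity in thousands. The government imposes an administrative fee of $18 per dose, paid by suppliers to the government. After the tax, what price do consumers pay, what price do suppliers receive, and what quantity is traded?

Inverting to q(p) form: qd = 266 − 2p; qs = p + 86.
Before the tax: set 266 − 2p = p + 86 → p* = $60, q* = 146.
With the tax collected from suppliers, supply shifts: qs = (p − 18) + 86.
Solving gives q = 134 with consumers paying $66 and suppliers receiving $48 (the $18 wedge).

Consumers pay $66; suppliers receive $48; quantity = 134.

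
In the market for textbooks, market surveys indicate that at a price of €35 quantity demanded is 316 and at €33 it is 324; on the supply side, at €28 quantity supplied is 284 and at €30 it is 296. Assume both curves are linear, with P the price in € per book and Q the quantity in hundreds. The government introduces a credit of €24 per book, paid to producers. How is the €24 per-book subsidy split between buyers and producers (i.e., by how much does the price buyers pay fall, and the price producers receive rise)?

Buyers gain €14.4 per book; producers gain €9.6 per book.

Demand slope: (324 − 316)/(33 − 35) = -4, so Qd = 456 − 4P.
Supply slope: (296 − 284)/(30 − 28) = 6, so Qs = 6P + 116.
Without the subsidy, 456 − 4P = 6P + 116 gives 10P = 340, so P* = €34 and Q* = 320.
With a per-unit subsidy paid to producers, each receives P + 24 per unit sold, so supply becomes Qs = 6(P + 24) + 116.
Solving gives Q = 377.6 with buyers paying €19.6 and producers receiving €43.6 (the €24 wedge).
Gain to buyers: €14.4; to producers: €9.6. (They sum to €24.)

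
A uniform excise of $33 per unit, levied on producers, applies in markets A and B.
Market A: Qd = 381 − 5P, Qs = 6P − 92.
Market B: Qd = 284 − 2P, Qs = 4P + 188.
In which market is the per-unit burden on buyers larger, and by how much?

Market B, by $4.

Market A: pre-tax P* = $43, Q* = 166; post-tax Q = 76; per-unit burden on buyers = $18.
Market B: pre-tax P* = $16, Q* = 252; post-tax Q = 208; per-unit burden on buyers = $22.
Difference: $18 vs $22 → market B is larger by $4.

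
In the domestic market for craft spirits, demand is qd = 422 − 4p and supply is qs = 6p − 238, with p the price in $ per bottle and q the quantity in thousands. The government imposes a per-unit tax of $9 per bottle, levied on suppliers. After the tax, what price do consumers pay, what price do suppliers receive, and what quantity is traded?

Consumers pay $71.4; suppliers receive $62.4; quantity = 136.4.

Without the tax, 422 − 4p = 6p − 238 gives 10p = 660, so p* = $66 and q* = 158.
With the tax collected from suppliers, supply shifts: qs = 6(p − 9) − 238.
New equilibrium: consumers pay $71.4, suppliers receive $62.4, q = 136.4. (Wedge: pb − ps = 9.)
The less price-elastic side of the market bears the larger share of a per-unit tax.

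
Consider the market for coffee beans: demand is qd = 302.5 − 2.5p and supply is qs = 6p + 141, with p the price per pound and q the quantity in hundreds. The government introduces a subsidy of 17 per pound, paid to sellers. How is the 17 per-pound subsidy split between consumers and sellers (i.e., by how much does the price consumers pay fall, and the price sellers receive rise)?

Without the subsidy, 302.5 − 2.5p = 6p + 141 gives 8.5p = 161.5, so p* = 19 and q* = 255.
With a per-unit subsidy paid to sellers, each receives p + 17 per unit sold, so supply becomes qs = 6(p + 17) + 141.
Solving gives q = 285 with consumers paying 7 and sellers receiving 24 (the 17 wedge).
Gain to consumers: 12; to sellers: 5. (They sum to 17.)

Consumers gain 12 per pound; sellers gain 5 per pound.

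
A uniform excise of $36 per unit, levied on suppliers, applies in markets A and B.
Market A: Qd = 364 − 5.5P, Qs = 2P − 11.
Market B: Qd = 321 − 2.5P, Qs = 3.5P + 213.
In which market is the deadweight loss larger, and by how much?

Market A, by $5.4.

Market A: pre-tax P* = $50, Q* = 89; post-tax Q = 36.2; deadweight loss = $950.4.
Market B: pre-tax P* = $18, Q* = 276; post-tax Q = 223.5; deadweight loss = $945.
Difference: $950.4 vs $945 → market A is larger by $5.4.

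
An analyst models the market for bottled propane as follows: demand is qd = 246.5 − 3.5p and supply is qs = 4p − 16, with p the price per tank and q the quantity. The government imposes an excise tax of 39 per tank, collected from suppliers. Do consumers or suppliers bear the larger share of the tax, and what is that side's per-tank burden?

Consumers bear the larger share: 20.8 per tank.

Without the tax, 246.5 − 3.5p = 4p − 16 gives 7.5p = 262.5, so p* = 35 and q* = 124.
With the tax collected from suppliers, supply shifts: qs = 4(p − 39) − 16.
New equilibrium: consumers pay 55.8, suppliers receive 16.8, q = 51.2. (Wedge: pb − ps = 39.)
Per-tank burden: consumers 20.8, suppliers 18.2.
Consumers take the larger share because demand is less price-elastic here (demand slope 3.5 vs supply slope 4).
The less price-elastic side of the market bears the larger share of a per-unit tax.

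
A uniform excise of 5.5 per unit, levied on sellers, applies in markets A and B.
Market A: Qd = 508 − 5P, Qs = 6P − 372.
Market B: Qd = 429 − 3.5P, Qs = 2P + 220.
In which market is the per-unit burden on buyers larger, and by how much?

Market A, by 1.

Market A: pre-tax P* = 80, Q* = 108; post-tax Q = 93; per-unit burden on buyers = 3.
Market B: pre-tax P* = 38, Q* = 296; post-tax Q = 289; per-unit burden on buyers = 2.
Difference: 3 vs 2 → market A is larger by 1.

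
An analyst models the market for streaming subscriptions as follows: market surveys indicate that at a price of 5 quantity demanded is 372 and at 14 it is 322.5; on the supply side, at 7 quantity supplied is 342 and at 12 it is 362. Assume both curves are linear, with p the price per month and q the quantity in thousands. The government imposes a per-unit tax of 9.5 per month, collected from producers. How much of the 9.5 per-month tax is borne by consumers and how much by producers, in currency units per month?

Demand slope: (322.5 − 372)/(14 − 5) = -5.5, so qd = 399.5 − 5.5p.
Supply slope: (362 − 342)/(12 − 7) = 4, so qs = 4p + 314.
Without the tax, 399.5 − 5.5p = 4p + 314 gives 9.5p = 85.5, so p* = 9 and q* = 350.
With the tax collected from producers, supply shifts: qs = 4(p − 9.5) + 314.
New equilibrium: consumers pay 13, producers receive 3.5, q = 328. (Wedge: pb − ps = 9.5.)
Burden on consumers: 4; on producers: 5.5. (They sum to 9.5.)

Consumers bear 4 per month; producers bear 5.5 per month.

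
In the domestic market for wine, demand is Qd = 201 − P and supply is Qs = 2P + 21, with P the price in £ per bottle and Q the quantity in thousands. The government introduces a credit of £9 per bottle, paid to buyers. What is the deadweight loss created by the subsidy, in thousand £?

Without the subsidy, 201 − P = 2P + 21 gives 3P = 180, so P* = £60 and Q* = 141.
With a per-unit subsidy paid to buyers, each effectively pays P − 9, so demand becomes Qd = 201 − (P − 9).
Solving gives Q = 147 with buyers paying £54 and suppliers receiving £63 (the £9 wedge).
Quantity rises by |ΔQ| = |141 − 147| = 6.
DWL = ½ · t · |ΔQ| = ½ · 9 · 6 = £27.

Deadweight loss = £27 thousand.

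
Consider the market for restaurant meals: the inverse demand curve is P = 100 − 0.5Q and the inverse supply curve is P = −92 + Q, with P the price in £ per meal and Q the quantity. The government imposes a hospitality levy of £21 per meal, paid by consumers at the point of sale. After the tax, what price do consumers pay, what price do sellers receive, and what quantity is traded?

Inverting to Q(P) form: Qd = 200 − 2P; Qs = P + 92.
Before the tax: set 200 − 2P = P + 92 → P* = £36, Q* = 128.
With the tax collected from consumers, demand (in seller-price terms) shifts: Qd = 200 − 2(P + 21).
New equilibrium: consumers pay £43, sellers receive £22, Q = 114. (Wedge: Pb − Ps = 21.)
The less price-elastic side of the market bears the larger share of a per-unit tax.

Consumers pay £43; sellers receive £22; quantity = 114.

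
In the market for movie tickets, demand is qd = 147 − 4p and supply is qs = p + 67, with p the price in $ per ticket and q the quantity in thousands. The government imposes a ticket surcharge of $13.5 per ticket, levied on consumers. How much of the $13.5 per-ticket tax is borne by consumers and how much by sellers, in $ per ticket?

Consumers bear $2.7 per ticket; sellers bear $10.8 per ticket.

Before the tax: set 147 − 4p = p + 67 → p* = $16, q* = 83.
With the tax collected from consumers, demand (in seller-price terms) shifts: qd = 147 − 4(p + 13.5).
Solving gives q = 72.2 with consumers paying $18.7 and sellers receiving $5.2 (the $13.5 wedge).
Burden on consumers: $2.7; on sellers: $10.8. (They sum to $13.5.)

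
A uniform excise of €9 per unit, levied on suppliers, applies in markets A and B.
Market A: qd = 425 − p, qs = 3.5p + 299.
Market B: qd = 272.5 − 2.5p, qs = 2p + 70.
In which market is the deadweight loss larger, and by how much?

Market B, by €13.5.

Market A: pre-tax p* = €28, q* = 397; post-tax q = 390; deadweight loss = €31.5.
Market B: pre-tax p* = €45, q* = 160; post-tax q = 150; deadweight loss = €45.
Difference: €31.5 vs €45 → market B is larger by €13.5.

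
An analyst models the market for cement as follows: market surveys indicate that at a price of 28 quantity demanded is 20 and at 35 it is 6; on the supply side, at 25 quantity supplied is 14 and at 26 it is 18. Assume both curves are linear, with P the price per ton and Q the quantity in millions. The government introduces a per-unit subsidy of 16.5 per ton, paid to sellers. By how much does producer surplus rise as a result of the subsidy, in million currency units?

Demand slope: (6 − 20)/(35 − 28) = -2, so Qd = 76 − 2P.
Supply slope: (18 − 14)/(26 − 25) = 4, so Qs = 4P − 86.
Without the subsidy, 76 − 2P = 4P − 86 gives 6P = 162, so P* = 27 and Q* = 22.
With a per-unit subsidy paid to sellers, each receives P + 16.5 per unit sold, so supply becomes Qs = 4(P + 16.5) − 86.
New equilibrium: consumers pay 16, sellers receive 32.5, Q = 44. (Wedge: Pb − Ps = −16.5.)
ΔPS is the trapezoid between Q = 44 and Q = 22 of height 5.5: ½ · (22 + 44) · 5.5 = 181.5.

Producer surplus rises by 181.5 million.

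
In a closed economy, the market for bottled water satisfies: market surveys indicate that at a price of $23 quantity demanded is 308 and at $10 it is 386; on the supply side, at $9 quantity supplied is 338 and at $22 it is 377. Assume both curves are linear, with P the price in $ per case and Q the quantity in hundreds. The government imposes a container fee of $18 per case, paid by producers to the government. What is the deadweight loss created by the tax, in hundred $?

Demand slope: (386 − 308)/(10 − 23) = -6, so Qd = 446 − 6P.
Supply slope: (377 − 338)/(22 − 9) = 3, so Qs = 3P + 311.
Without the tax, 446 − 6P = 3P + 311 gives 9P = 135, so P* = $15 and Q* = 356.
With the tax collected from producers, supply shifts: Qs = 3(P − 18) + 311.
New equilibrium: buyers pay $21, producers receive $3, Q = 320. (Wedge: Pb − Ps = 18.)
Quantity falls by |ΔQ| = |356 − 320| = 36.
DWL = ½ · t · |ΔQ| = ½ · 18 · 36 = $324.

Deadweight loss = $324 hundred.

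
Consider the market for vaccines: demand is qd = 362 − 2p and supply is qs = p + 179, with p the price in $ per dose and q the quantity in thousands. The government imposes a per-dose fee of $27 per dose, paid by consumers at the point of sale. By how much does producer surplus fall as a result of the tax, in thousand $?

Producer surplus falls by $4158 thousand.

Before the tax: set 362 − 2p = p + 179 → p* = $61, q* = 240.
With the tax collected from consumers, demand (in seller-price terms) shifts: qd = 362 − 2(p + 27).
New equilibrium: consumers pay $70, suppliers receive $43, q = 222. (Wedge: pb − ps = 27.)
ΔPS is the trapezoid between Q = 222 and Q = 240 of height $18: ½ · (240 + 222) · 18 = $4158.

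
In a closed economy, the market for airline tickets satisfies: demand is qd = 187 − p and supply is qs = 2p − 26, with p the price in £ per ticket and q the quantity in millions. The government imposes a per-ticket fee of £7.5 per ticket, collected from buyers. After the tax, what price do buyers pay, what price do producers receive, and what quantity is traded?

Before the tax: set 187 − p = 2p − 26 → p* = £71, q* = 116.
With the tax collected from buyers, demand (in seller-price terms) shifts: qd = 187 − (p + 7.5).
Solving gives q = 111 with buyers paying £76 and producers receiving £68.5 (the £7.5 wedge).
The less price-elastic side of the market bears the larger share of a per-unit tax.

Buyers pay £76; producers receive £68.5; quantity = 111.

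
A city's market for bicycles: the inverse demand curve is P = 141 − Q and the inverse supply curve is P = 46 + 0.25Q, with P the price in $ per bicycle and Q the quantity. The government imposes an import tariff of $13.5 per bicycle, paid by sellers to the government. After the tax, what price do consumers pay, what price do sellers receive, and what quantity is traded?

Consumers pay $75.8; sellers receive $62.3; quantity = 65.2.

Inverting to Q(P) form: Qd = 141 − P; Qs = 4P − 184.
Without the tax, 141 − P = 4P − 184 gives 5P = 325, so P* = $65 and Q* = 76.
With the tax collected from sellers, supply shifts: Qs = 4(P − 13.5) − 184.
New equilibrium: consumers pay $75.8, sellers receive $62.3, Q = 65.2. (Wedge: Pb − Ps = 13.5.)
The less price-elastic side of the market bears the larger share of a per-unit tax.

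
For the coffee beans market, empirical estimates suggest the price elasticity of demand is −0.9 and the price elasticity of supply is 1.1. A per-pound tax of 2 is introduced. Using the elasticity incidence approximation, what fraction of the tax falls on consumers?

Consumers' share ≈ 0.55.

Incidence ratio: consumers' share ≈ εs / (εs + |εd|) = 1.1 / (1.1 + 0.9) = 0.55.
Supply is the more elastic side, so consumers bear the larger share.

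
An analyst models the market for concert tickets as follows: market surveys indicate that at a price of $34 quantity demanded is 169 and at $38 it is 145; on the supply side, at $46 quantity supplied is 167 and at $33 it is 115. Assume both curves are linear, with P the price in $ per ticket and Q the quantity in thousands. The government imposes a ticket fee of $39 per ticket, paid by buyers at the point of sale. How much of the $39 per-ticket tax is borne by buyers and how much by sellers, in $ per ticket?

Demand slope: (145 − 169)/(38 − 34) = -6, so Qd = 373 − 6P.
Supply slope: (115 − 167)/(33 − 46) = 4, so Qs = 4P − 17.
Without the tax, 373 − 6P = 4P − 17 gives 10P = 390, so P* = $39 and Q* = 139.
With the tax collected from buyers, demand (in seller-price terms) shifts: Qd = 373 − 6(P + 39).
New equilibrium: buyers pay $54.6, sellers receive $15.6, Q = 45.4. (Wedge: Pb − Ps = 39.)
Burden on buyers: $15.6; on sellers: $23.4. (They sum to $39.)
The less price-elastic side of the market bears the larger share of a per-unit tax.

Buyers bear $15.6 per ticket; sellers bear $23.4 per ticket.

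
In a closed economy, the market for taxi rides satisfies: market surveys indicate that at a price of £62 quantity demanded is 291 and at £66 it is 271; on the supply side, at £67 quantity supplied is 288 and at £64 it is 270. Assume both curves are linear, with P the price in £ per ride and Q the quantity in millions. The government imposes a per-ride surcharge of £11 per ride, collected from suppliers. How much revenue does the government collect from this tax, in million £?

Tax revenue = £2706 million.

Demand slope: (271 − 291)/(66 − 62) = -5, so Qd = 601 − 5P.
Supply slope: (270 − 288)/(64 − 67) = 6, so Qs = 6P − 114.
Before the tax: set 601 − 5P = 6P − 114 → P* = £65, Q* = 276.
With the tax collected from suppliers, supply shifts: Qs = 6(P − 11) − 114.
New equilibrium: buyers pay £71, suppliers receive £60, Q = 246. (Wedge: Pb − Ps = 11.)
Revenue = t · Q = 11 · 246 = £2706.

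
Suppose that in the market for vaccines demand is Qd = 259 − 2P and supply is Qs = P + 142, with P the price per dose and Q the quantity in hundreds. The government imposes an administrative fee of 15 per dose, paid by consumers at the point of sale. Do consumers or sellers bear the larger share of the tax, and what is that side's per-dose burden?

Before the tax: set 259 − 2P = P + 142 → P* = 39, Q* = 181.
With the tax collected from consumers, demand (in seller-price terms) shifts: Qd = 259 − 2(P + 15).
Solving gives Q = 171 with consumers paying 44 and sellers receiving 29 (the 15 wedge).
Per-dose burden: consumers 5, sellers 10.
Sellers take the larger share because supply is less price-elastic here (demand slope 2 vs supply slope 1).

Sellers bear the larger share: 10 per dose.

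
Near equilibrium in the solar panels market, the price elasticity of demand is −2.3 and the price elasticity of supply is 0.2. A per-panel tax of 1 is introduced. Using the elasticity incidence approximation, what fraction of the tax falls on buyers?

Buyers' share ≈ 0.08.

Incidence ratio: buyers' share ≈ εs / (εs + |εd|) = 0.2 / (0.2 + 2.3) = 0.08.
Supply is the less elastic side, so buyers bear the smaller share.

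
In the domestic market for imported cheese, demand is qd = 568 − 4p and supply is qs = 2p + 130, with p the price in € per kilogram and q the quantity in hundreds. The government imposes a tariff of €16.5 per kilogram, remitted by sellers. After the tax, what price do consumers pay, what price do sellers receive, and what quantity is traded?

Before the tax: set 568 − 4p = 2p + 130 → p* = €73, q* = 276.
With the tax collected from sellers, supply shifts: qs = 2(p − 16.5) + 130.
Solving gives q = 254 with consumers paying €78.5 and sellers receiving €62 (the €16.5 wedge).
The less price-elastic side of the market bears the larger share of a per-unit tax.

Consumers pay €78.5; sellers receive €62; quantity = 254.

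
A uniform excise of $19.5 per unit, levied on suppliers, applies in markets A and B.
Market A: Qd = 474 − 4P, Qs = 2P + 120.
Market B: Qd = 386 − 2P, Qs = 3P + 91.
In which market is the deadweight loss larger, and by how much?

Market A, by $25.35.

Market A: pre-tax P* = $59, Q* = 238; post-tax Q = 212; deadweight loss = $253.5.
Market B: pre-tax P* = $59, Q* = 268; post-tax Q = 244.6; deadweight loss = $228.15.
Difference: $253.5 vs $228.15 → market A is larger by $25.35.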